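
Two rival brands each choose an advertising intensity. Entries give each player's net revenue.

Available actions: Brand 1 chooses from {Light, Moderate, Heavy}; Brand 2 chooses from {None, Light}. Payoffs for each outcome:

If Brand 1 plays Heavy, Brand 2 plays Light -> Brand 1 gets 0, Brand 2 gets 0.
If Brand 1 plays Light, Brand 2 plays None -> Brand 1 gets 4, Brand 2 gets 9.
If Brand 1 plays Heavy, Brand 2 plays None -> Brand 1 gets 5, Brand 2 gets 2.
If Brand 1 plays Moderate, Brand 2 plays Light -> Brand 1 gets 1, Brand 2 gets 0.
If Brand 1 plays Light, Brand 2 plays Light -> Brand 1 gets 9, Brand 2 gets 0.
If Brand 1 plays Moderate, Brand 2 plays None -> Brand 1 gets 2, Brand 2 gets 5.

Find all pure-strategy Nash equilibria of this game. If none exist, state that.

Pure NE: (Heavy, None)

Brand 1 against None: payoffs 4, 2, 5 → best response Heavy.
Brand 1 against Light: payoffs 9, 1, 0 → best response Light.
Brand 2 against Light: payoffs 9, 0 → best response None.
Brand 2 against Moderate: payoffs 5, 0 → best response None.
Brand 2 against Heavy: payoffs 2, 0 → best response None.
Mutual best responses: (Heavy, None).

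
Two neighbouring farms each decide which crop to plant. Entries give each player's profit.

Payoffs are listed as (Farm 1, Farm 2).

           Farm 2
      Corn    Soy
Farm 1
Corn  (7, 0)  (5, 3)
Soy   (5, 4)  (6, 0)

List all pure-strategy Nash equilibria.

For each player, find the best response to each opponent profile; mutual best responses are the pure NE.
Farm 1 against Corn: payoffs 7, 5 → best response Corn.
Farm 1 against Soy: payoffs 5, 6 → best response Soy.
Farm 2 against Corn: payoffs 0, 3 → best response Soy.
Farm 2 against Soy: payoffs 4, 0 → best response Corn.
No profile is a mutual best response for all players.

No pure-strategy Nash equilibrium.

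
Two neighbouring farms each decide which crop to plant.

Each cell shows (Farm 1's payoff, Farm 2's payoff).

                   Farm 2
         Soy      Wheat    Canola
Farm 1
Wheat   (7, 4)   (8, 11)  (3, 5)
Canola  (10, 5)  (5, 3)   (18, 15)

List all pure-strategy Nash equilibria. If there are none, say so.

Pure-strategy Nash equilibria: (Wheat, Wheat) and (Canola, Canola)

Farm 1 against Soy: payoffs 7, 10 → best response Canola.
Farm 1 against Wheat: payoffs 8, 5 → best response Wheat.
Farm 1 against Canola: payoffs 3, 18 → best response Canola.
Farm 2 against Wheat: payoffs 4, 11, 5 → best response Wheat.
Farm 2 against Canola: payoffs 5, 3, 15 → best response Canola.
Mutual best responses: (Wheat, Wheat); (Canola, Canola).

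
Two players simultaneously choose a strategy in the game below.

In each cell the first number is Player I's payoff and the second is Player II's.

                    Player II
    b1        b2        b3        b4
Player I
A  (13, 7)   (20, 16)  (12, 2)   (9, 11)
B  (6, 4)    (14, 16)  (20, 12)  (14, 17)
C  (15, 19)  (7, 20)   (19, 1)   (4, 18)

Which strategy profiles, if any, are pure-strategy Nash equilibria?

The pure Nash equilibria are (A, b2); (B, b4).

(A, b1): Player I can switch to C (13 → 15). Not NE.
(A, b2): Player I gets 20, best alternative 14; Player II gets 16, best alternative 11. No profitable deviation — NE.
(A, b3): Player I can switch to B (12 → 20). Not NE.
(A, b4): Player I can switch to B (9 → 14). Not NE.
(B, b1): Player I can switch to A (6 → 13). Not NE.
(B, b2): Player I can switch to A (14 → 20). Not NE.
(B, b3): Player II can switch to b2 (12 → 16). Not NE.
(B, b4): Player I gets 14, best alternative 9; Player II gets 17, best alternative 16. No profitable deviation — NE.
(C, b1): Player II can switch to b2 (19 → 20). Not NE.
(C, b2): Player I can switch to A (7 → 20). Not NE.
(C, b3): Player I can switch to B (19 → 20). Not NE.
(C, b4): Player I can switch to A (4 → 9). Not NE.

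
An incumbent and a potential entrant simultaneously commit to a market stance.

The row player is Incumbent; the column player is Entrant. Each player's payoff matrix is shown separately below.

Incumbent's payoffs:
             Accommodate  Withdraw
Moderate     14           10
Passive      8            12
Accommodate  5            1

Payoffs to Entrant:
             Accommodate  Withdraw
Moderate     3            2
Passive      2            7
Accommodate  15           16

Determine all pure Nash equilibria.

(Moderate, Accommodate): Incumbent gets 14, best alternative 8; Entrant gets 3, best alternative 2. No profitable deviation — NE.
(Moderate, Withdraw): Incumbent can switch to Passive (10 → 12). Not NE.
(Passive, Accommodate): Incumbent can switch to Moderate (8 → 14). Not NE.
(Passive, Withdraw): Incumbent gets 12, best alternative 10; Entrant gets 7, best alternative 2. No profitable deviation — NE.
(Accommodate, Accommodate): Incumbent can switch to Moderate (5 → 14). Not NE.
(Accommodate, Withdraw): Incumbent can switch to Moderate (1 → 10). Not NE.

The pure Nash equilibria are (Moderate, Accommodate) and (Passive, Withdraw).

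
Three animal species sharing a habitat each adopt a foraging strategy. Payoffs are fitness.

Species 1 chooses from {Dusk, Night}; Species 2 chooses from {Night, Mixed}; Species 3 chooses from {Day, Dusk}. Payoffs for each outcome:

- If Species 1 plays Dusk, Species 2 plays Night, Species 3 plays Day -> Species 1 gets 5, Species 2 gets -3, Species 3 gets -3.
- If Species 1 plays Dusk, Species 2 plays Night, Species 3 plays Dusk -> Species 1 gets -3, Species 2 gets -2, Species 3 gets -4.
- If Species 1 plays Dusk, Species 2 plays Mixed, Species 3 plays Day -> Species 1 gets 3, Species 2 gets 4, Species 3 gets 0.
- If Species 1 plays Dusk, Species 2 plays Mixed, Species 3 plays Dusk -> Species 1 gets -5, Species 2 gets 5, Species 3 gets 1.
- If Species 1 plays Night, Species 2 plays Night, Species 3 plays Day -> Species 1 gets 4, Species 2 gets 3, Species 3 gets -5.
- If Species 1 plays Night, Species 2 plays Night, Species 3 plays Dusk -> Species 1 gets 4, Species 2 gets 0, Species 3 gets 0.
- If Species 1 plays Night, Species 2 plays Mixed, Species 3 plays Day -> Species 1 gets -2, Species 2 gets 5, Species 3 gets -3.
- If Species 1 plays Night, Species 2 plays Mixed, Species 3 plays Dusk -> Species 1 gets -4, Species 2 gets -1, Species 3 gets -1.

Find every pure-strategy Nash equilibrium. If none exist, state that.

(Night, Night, Dusk)

Species 1 against (Night, Day): payoffs 5, 4 → best response Dusk.
Species 1 against (Night, Dusk): payoffs -3, 4 → best response Night.
Species 1 against (Mixed, Day): payoffs 3, -2 → best response Dusk.
Species 1 against (Mixed, Dusk): payoffs -5, -4 → best response Night.
Species 2 against (Dusk, Day): payoffs -3, 4 → best response Mixed.
Species 2 against (Dusk, Dusk): payoffs -2, 5 → best response Mixed.
Species 2 against (Night, Day): payoffs 3, 5 → best response Mixed.
Species 2 against (Night, Dusk): payoffs 0, -1 → best response Night.
Species 3 against (Dusk, Night): payoffs -3, -4 → best response Day.
Species 3 against (Dusk, Mixed): payoffs 0, 1 → best response Dusk.
Species 3 against (Night, Night): payoffs -5, 0 → best response Dusk.
Species 3 against (Night, Mixed): payoffs -3, -1 → best response Dusk.
Mutual best responses: (Night, Night, Dusk).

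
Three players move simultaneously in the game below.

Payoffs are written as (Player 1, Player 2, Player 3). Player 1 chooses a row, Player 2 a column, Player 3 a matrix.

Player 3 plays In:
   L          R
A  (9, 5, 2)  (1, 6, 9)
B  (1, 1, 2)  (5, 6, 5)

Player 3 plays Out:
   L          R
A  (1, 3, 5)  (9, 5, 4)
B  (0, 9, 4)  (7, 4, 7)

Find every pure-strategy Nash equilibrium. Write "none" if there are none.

(A, L, In): Player 2 can switch to R (5 → 6). Not NE.
(A, L, Out): Player 2 can switch to R (3 → 5). Not NE.
(A, R, In): Player 1 can switch to B (1 → 5). Not NE.
(A, R, Out): Player 3 can switch to In (4 → 9). Not NE.
(B, L, In): Player 1 can switch to A (1 → 9). Not NE.
(B, L, Out): Player 1 can switch to A (0 → 1). Not NE.
(B, R, In): Player 3 can switch to Out (5 → 7). Not NE.
(B, R, Out): Player 1 can switch to A (7 → 9). Not NE.

This game has no pure Nash equilibrium.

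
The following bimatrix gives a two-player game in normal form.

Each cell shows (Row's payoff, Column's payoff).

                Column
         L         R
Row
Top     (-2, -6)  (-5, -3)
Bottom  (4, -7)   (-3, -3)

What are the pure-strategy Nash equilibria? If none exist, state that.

Pure NE: (Bottom, R)

Row against L: payoffs -2, 4 → best response Bottom.
Row against R: payoffs -5, -3 → best response Bottom.
Column against Top: payoffs -6, -3 → best response R.
Column against Bottom: payoffs -7, -3 → best response R.
Mutual best responses: (Bottom, R).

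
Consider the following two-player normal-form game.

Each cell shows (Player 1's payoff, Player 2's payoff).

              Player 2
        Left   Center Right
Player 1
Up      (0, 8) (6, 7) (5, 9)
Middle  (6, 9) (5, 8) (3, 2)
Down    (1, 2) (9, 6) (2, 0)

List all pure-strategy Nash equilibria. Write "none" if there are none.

Pure-strategy Nash equilibria: (Up, Right), (Middle, Left), (Down, Center)

Mark each player's best response to every combination of opponents' strategies; a profile where every player is best-responding is a pure Nash equilibrium.
Player 1 against Left: payoffs 0, 6, 1 → best response Middle.
Player 1 against Center: payoffs 6, 5, 9 → best response Down.
Player 1 against Right: payoffs 5, 3, 2 → best response Up.
Player 2 against Up: payoffs 8, 7, 9 → best response Right.
Player 2 against Middle: payoffs 9, 8, 2 → best response Left.
Player 2 against Down: payoffs 2, 6, 0 → best response Center.
Mutual best responses: (Up, Right); (Middle, Left); (Down, Center).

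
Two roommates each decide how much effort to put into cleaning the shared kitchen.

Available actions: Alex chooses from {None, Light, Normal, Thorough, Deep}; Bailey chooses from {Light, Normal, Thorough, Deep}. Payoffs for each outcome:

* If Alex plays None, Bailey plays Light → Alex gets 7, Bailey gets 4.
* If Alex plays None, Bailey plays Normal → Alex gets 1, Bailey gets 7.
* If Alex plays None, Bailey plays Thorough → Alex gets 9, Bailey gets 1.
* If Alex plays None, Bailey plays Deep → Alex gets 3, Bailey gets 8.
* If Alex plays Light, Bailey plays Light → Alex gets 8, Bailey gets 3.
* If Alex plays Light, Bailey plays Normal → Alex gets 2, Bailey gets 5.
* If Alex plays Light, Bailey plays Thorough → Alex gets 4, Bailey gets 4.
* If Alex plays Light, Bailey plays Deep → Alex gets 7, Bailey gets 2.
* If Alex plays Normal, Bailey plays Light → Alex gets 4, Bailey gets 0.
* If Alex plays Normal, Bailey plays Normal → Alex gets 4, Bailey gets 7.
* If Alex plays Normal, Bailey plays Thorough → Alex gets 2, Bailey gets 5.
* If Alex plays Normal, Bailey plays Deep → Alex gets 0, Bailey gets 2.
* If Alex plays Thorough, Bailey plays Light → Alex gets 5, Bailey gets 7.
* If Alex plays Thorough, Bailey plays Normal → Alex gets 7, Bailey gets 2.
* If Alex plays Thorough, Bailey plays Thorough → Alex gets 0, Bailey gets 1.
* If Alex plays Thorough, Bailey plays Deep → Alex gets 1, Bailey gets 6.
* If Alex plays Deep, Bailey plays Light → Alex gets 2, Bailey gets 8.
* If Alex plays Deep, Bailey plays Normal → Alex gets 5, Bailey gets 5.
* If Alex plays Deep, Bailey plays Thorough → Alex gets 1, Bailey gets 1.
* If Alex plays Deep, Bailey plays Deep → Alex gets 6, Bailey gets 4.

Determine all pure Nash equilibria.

Alex against Light: payoffs 7, 8, 4, 5, 2 → best response Light.
Alex against Normal: payoffs 1, 2, 4, 7, 5 → best response Thorough.
Alex against Thorough: payoffs 9, 4, 2, 0, 1 → best response None.
Alex against Deep: payoffs 3, 7, 0, 1, 6 → best response Light.
Bailey against None: payoffs 4, 7, 1, 8 → best response Deep.
Bailey against Light: payoffs 3, 5, 4, 2 → best response Normal.
Bailey against Normal: payoffs 0, 7, 5, 2 → best response Normal.
Bailey against Thorough: payoffs 7, 2, 1, 6 → best response Light.
Bailey against Deep: payoffs 8, 5, 1, 4 → best response Light.
No profile is a mutual best response for all players.

none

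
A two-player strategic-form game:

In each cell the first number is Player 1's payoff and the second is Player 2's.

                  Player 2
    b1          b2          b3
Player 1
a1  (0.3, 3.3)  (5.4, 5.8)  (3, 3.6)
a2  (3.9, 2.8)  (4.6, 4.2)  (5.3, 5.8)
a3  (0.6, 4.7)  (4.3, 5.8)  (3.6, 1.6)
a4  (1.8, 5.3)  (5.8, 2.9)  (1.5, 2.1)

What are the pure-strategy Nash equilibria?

(a2, b3)

Player 1 against b1: payoffs 0.3, 3.9, 0.6, 1.8 → best response a2.
Player 1 against b2: payoffs 5.4, 4.6, 4.3, 5.8 → best response a4.
Player 1 against b3: payoffs 3, 5.3, 3.6, 1.5 → best response a2.
Player 2 against a1: payoffs 3.3, 5.8, 3.6 → best response b2.
Player 2 against a2: payoffs 2.8, 4.2, 5.8 → best response b3.
Player 2 against a3: payoffs 4.7, 5.8, 1.6 → best response b2.
Player 2 against a4: payoffs 5.3, 2.9, 2.1 → best response b1.
Mutual best responses: (a2, b3).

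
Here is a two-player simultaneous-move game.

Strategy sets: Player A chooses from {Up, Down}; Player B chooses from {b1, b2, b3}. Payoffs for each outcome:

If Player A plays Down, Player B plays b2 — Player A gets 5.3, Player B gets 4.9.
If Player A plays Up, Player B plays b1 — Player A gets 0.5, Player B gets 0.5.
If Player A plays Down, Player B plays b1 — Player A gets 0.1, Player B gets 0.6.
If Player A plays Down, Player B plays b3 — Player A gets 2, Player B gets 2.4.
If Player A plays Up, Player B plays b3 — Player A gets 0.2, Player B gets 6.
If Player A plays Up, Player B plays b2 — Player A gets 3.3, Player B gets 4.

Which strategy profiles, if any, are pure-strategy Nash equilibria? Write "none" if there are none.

Player A against b1: payoffs 0.5, 0.1 → best response Up.
Player A against b2: payoffs 3.3, 5.3 → best response Down.
Player A against b3: payoffs 0.2, 2 → best response Down.
Player B against Up: payoffs 0.5, 4, 6 → best response b3.
Player B against Down: payoffs 0.6, 4.9, 2.4 → best response b2.
Mutual best responses: (Down, b2).

(Down, b2)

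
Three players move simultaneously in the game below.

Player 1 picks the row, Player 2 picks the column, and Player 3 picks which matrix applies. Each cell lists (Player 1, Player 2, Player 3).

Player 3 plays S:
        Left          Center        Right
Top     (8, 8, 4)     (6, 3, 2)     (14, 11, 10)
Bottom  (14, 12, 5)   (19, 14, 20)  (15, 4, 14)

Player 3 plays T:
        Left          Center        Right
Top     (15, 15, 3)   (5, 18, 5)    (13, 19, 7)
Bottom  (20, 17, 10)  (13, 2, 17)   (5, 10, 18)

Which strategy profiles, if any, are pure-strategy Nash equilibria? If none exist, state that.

Player 1 against (Left, S): payoffs 8, 14 → best response Bottom.
Player 1 against (Left, T): payoffs 15, 20 → best response Bottom.
Player 1 against (Center, S): payoffs 6, 19 → best response Bottom.
Player 1 against (Center, T): payoffs 5, 13 → best response Bottom.
Player 1 against (Right, S): payoffs 14, 15 → best response Bottom.
Player 1 against (Right, T): payoffs 13, 5 → best response Top.
Player 2 against (Top, S): payoffs 8, 3, 11 → best response Right.
Player 2 against (Top, T): payoffs 15, 18, 19 → best response Right.
Player 2 against (Bottom, S): payoffs 12, 14, 4 → best response Center.
Player 2 against (Bottom, T): payoffs 17, 2, 10 → best response Left.
Player 3 against (Top, Left): payoffs 4, 3 → best response S.
Player 3 against (Top, Center): payoffs 2, 5 → best response T.
Player 3 against (Top, Right): payoffs 10, 7 → best response S.
Player 3 against (Bottom, Left): payoffs 5, 10 → best response T.
Player 3 against (Bottom, Center): payoffs 20, 17 → best response S.
Player 3 against (Bottom, Right): payoffs 14, 18 → best response T.
Mutual best responses: (Bottom, Left, T); (Bottom, Center, S).

(Bottom, Left, T) and (Bottom, Center, S)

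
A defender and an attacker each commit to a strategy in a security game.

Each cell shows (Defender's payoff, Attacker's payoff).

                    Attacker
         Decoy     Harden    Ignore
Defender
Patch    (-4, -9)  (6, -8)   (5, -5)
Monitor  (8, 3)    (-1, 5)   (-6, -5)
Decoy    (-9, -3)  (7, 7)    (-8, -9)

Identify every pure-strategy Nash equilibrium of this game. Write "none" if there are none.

(Patch, Decoy): Defender can switch to Monitor (-4 → 8). Not NE.
(Patch, Harden): Defender can switch to Decoy (6 → 7). Not NE.
(Patch, Ignore): Defender gets 5, best alternative -6; Attacker gets -5, best alternative -8. No profitable deviation — NE.
(Monitor, Decoy): Attacker can switch to Harden (3 → 5). Not NE.
(Monitor, Harden): Defender can switch to Patch (-1 → 6). Not NE.
(Monitor, Ignore): Defender can switch to Patch (-6 → 5). Not NE.
(Decoy, Decoy): Defender can switch to Patch (-9 → -4). Not NE.
(Decoy, Harden): Defender gets 7, best alternative 6; Attacker gets 7, best alternative -3. No profitable deviation — NE.
(Decoy, Ignore): Defender can switch to Patch (-8 → 5). Not NE.

Pure-strategy Nash equilibria: (Patch, Ignore), (Decoy, Harden)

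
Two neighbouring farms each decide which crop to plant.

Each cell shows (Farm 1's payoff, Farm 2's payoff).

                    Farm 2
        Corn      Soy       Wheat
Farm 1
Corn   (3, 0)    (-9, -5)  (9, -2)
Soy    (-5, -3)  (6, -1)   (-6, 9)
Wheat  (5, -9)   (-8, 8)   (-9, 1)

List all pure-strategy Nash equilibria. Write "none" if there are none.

Farm 1 against Corn: payoffs 3, -5, 5 → best response Wheat.
Farm 1 against Soy: payoffs -9, 6, -8 → best response Soy.
Farm 1 against Wheat: payoffs 9, -6, -9 → best response Corn.
Farm 2 against Corn: payoffs 0, -5, -2 → best response Corn.
Farm 2 against Soy: payoffs -3, -1, 9 → best response Wheat.
Farm 2 against Wheat: payoffs -9, 8, 1 → best response Soy.
No profile is a mutual best response for all players.

There is no pure-strategy Nash equilibrium.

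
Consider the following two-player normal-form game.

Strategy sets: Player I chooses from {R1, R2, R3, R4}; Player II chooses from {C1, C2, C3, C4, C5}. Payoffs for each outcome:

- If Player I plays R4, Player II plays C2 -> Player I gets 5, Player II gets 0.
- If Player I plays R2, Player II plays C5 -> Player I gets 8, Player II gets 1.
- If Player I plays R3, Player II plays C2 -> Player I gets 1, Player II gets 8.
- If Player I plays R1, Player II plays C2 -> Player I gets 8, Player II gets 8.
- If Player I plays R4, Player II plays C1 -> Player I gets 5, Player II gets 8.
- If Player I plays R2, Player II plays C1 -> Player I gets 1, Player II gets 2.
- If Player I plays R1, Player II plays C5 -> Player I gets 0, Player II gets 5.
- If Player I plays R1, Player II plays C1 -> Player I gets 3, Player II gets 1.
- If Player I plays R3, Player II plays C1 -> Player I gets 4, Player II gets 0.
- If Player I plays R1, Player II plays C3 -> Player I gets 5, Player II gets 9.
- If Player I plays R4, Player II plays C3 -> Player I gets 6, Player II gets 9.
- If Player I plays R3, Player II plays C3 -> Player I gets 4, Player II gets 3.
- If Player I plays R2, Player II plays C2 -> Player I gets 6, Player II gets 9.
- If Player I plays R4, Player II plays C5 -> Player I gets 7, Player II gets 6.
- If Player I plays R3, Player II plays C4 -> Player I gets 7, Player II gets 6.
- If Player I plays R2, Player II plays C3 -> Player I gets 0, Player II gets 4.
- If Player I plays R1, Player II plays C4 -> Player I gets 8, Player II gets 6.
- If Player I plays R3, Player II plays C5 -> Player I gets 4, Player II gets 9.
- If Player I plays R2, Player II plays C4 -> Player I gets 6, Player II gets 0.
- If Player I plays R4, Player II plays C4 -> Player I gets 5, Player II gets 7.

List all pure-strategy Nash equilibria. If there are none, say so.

Player I against C1: payoffs 3, 1, 4, 5 → best response R4.
Player I against C2: payoffs 8, 6, 1, 5 → best response R1.
Player I against C3: payoffs 5, 0, 4, 6 → best response R4.
Player I against C4: payoffs 8, 6, 7, 5 → best response R1.
Player I against C5: payoffs 0, 8, 4, 7 → best response R2.
Player II against R1: payoffs 1, 8, 9, 6, 5 → best response C3.
Player II against R2: payoffs 2, 9, 4, 0, 1 → best response C2.
Player II against R3: payoffs 0, 8, 3, 6, 9 → best response C5.
Player II against R4: payoffs 8, 0, 9, 7, 6 → best response C3.
Mutual best responses: (R4, C3).

Pure NE: (R4, C3)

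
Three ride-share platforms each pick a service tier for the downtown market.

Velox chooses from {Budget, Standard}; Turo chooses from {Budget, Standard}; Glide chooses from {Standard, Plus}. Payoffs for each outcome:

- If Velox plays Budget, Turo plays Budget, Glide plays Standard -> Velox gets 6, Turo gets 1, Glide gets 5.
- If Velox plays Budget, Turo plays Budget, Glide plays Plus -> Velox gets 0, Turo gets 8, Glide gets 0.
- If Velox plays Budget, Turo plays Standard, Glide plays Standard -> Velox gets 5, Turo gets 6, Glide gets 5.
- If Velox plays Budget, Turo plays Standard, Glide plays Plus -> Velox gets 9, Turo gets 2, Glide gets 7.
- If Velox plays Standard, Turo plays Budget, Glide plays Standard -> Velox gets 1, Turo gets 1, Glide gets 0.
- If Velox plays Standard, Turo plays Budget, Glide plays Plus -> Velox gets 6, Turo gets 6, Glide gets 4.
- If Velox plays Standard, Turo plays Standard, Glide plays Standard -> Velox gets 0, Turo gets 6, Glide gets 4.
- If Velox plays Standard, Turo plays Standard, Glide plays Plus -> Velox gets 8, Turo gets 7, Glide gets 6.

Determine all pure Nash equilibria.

There is no pure-strategy Nash equilibrium.

(Budget, Budget, Standard): Turo can switch to Standard (1 → 6). Not NE.
(Budget, Budget, Plus): Velox can switch to Standard (0 → 6). Not NE.
(Budget, Standard, Standard): Glide can switch to Plus (5 → 7). Not NE.
(Budget, Standard, Plus): Turo can switch to Budget (2 → 8). Not NE.
(Standard, Budget, Standard): Velox can switch to Budget (1 → 6). Not NE.
(Standard, Budget, Plus): Turo can switch to Standard (6 → 7). Not NE.
(The remaining 2 profiles each have a profitable deviation by the same check.)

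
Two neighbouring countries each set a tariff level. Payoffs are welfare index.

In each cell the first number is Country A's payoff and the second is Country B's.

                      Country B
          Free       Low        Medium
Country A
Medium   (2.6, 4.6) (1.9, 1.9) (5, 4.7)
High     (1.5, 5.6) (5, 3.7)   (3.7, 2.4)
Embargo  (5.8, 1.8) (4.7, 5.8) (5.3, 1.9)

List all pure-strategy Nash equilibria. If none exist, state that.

This game has no pure Nash equilibrium.

(Medium, Free): Country A can switch to Embargo (2.6 → 5.8). Not NE.
(Medium, Low): Country A can switch to High (1.9 → 5). Not NE.
(Medium, Medium): Country A can switch to Embargo (5 → 5.3). Not NE.
(High, Free): Country A can switch to Medium (1.5 → 2.6). Not NE.
(High, Low): Country B can switch to Free (3.7 → 5.6). Not NE.
(High, Medium): Country A can switch to Medium (3.7 → 5). Not NE.
(Embargo, Free): Country B can switch to Low (1.8 → 5.8). Not NE.
(Embargo, Low): Country A can switch to High (4.7 → 5). Not NE.
(Embargo, Medium): Country B can switch to Low (1.9 → 5.8). Not NE.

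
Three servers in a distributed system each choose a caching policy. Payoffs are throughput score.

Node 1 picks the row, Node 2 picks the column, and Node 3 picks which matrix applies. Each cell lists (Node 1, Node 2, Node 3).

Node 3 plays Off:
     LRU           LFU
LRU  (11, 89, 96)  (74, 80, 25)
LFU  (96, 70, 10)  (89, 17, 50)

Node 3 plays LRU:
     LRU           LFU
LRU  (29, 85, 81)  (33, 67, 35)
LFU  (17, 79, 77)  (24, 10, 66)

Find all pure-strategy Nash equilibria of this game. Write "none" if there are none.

For each player, find the best response to each opponent profile; mutual best responses are the pure NE.
Node 1 against (LRU, Off): payoffs 11, 96 → best response LFU.
Node 1 against (LRU, LRU): payoffs 29, 17 → best response LRU.
Node 1 against (LFU, Off): payoffs 74, 89 → best response LFU.
Node 1 against (LFU, LRU): payoffs 33, 24 → best response LRU.
Node 2 against (LRU, Off): payoffs 89, 80 → best response LRU.
Node 2 against (LRU, LRU): payoffs 85, 67 → best response LRU.
Node 2 against (LFU, Off): payoffs 70, 17 → best response LRU.
Node 2 against (LFU, LRU): payoffs 79, 10 → best response LRU.
Node 3 against (LRU, LRU): payoffs 96, 81 → best response Off.
Node 3 against (LRU, LFU): payoffs 25, 35 → best response LRU.
Node 3 against (LFU, LRU): payoffs 10, 77 → best response LRU.
Node 3 against (LFU, LFU): payoffs 50, 66 → best response LRU.
No profile is a mutual best response for all players.

There is no pure-strategy Nash equilibrium.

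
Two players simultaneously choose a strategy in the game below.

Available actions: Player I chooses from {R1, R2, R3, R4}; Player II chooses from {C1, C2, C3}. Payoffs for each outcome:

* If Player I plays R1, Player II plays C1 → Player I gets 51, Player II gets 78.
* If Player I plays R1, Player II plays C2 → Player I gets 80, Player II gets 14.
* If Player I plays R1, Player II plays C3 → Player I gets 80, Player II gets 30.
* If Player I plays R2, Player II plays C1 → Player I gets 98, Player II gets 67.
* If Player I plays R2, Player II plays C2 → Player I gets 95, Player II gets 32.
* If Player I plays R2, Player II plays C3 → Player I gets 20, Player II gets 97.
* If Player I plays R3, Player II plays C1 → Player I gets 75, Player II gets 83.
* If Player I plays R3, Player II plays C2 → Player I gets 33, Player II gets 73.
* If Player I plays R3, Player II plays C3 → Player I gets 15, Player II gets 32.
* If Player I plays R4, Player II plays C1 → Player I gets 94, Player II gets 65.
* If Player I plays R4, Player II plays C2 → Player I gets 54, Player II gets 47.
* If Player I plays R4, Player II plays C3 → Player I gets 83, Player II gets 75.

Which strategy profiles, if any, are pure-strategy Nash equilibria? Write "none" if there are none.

(R4, C3)

Check each profile: it is a Nash equilibrium iff no player can strictly gain by switching unilaterally.
(R1, C1): Player I can switch to R2 (51 → 98). Not NE.
(R1, C2): Player I can switch to R2 (80 → 95). Not NE.
(R1, C3): Player I can switch to R4 (80 → 83). Not NE.
(R2, C1): Player II can switch to C3 (67 → 97). Not NE.
(R2, C2): Player II can switch to C1 (32 → 67). Not NE.
(R2, C3): Player I can switch to R1 (20 → 80). Not NE.
(R3, C1): Player I can switch to R2 (75 → 98). Not NE.
(R3, C2): Player I can switch to R1 (33 → 80). Not NE.
(R4, C3): Player I gets 83, best alternative 80; Player II gets 75, best alternative 65. No profitable deviation — NE.
(The remaining 3 profiles each have a profitable deviation by the same check.)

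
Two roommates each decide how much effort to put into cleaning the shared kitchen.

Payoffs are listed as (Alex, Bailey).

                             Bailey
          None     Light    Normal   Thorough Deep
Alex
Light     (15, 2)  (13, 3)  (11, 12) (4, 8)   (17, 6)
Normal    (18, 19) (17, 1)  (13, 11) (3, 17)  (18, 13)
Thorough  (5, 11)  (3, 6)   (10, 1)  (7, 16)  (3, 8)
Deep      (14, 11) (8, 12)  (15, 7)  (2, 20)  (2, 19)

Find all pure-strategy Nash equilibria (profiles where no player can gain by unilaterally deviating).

(Light, None): Alex can switch to Normal (15 → 18). Not NE.
(Light, Light): Alex can switch to Normal (13 → 17). Not NE.
(Light, Normal): Alex can switch to Normal (11 → 13). Not NE.
(Light, Thorough): Alex can switch to Thorough (4 → 7). Not NE.
(Light, Deep): Alex can switch to Normal (17 → 18). Not NE.
(Normal, None): Alex gets 18, best alternative 15; Bailey gets 19, best alternative 17. No profitable deviation — NE.
(Normal, Light): Bailey can switch to None (1 → 19). Not NE.
(Normal, Normal): Alex can switch to Deep (13 → 15). Not NE.
(Normal, Thorough): Alex can switch to Light (3 → 4). Not NE.
(Thorough, Thorough): Alex gets 7, best alternative 4; Bailey gets 16, best alternative 11. No profitable deviation — NE.
(The remaining 10 profiles each have a profitable deviation by the same check.)

(Normal, None) and (Thorough, Thorough)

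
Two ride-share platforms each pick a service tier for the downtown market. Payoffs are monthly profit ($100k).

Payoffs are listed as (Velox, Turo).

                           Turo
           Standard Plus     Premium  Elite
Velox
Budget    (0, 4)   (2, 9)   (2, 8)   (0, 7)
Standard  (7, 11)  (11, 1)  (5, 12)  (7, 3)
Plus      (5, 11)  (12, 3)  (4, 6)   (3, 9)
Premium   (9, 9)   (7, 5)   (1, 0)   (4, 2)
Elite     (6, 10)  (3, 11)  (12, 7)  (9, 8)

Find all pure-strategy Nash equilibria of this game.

Mark each player's best response to every combination of opponents' strategies; a profile where every player is best-responding is a pure Nash equilibrium.
Velox against Standard: payoffs 0, 7, 5, 9, 6 → best response Premium.
Velox against Plus: payoffs 2, 11, 12, 7, 3 → best response Plus.
Velox against Premium: payoffs 2, 5, 4, 1, 12 → best response Elite.
Velox against Elite: payoffs 0, 7, 3, 4, 9 → best response Elite.
Turo against Budget: payoffs 4, 9, 8, 7 → best response Plus.
Turo against Standard: payoffs 11, 1, 12, 3 → best response Premium.
Turo against Plus: payoffs 11, 3, 6, 9 → best response Standard.
Turo against Premium: payoffs 9, 5, 0, 2 → best response Standard.
Turo against Elite: payoffs 10, 11, 7, 8 → best response Plus.
Mutual best responses: (Premium, Standard).

The unique pure-strategy Nash equilibrium is (Premium, Standard).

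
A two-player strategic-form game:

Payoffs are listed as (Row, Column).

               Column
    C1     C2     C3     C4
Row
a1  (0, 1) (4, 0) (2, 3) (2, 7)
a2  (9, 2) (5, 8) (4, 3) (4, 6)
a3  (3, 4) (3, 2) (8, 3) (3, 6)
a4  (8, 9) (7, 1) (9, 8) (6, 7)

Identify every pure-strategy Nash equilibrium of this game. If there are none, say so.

(a1, C1): Row can switch to a2 (0 → 9). Not NE.
(a1, C2): Row can switch to a2 (4 → 5). Not NE.
(a1, C3): Row can switch to a2 (2 → 4). Not NE.
(a1, C4): Row can switch to a2 (2 → 4). Not NE.
(a2, C1): Column can switch to C2 (2 → 8). Not NE.
(a2, C2): Row can switch to a4 (5 → 7). Not NE.
(a2, C3): Row can switch to a3 (4 → 8). Not NE.
(a2, C4): Row can switch to a4 (4 → 6). Not NE.
(a3, C1): Row can switch to a2 (3 → 9). Not NE.
(a3, C2): Row can switch to a1 (3 → 4). Not NE.
(The remaining 6 profiles each have a profitable deviation by the same check.)

none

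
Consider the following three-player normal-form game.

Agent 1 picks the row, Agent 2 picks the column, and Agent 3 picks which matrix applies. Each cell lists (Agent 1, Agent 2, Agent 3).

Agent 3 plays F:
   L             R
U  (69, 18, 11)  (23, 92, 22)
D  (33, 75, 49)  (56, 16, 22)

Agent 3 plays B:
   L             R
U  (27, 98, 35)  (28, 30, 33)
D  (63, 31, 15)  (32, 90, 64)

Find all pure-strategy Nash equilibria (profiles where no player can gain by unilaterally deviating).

Agent 1 against (L, F): payoffs 69, 33 → best response U.
Agent 1 against (L, B): payoffs 27, 63 → best response D.
Agent 1 against (R, F): payoffs 23, 56 → best response D.
Agent 1 against (R, B): payoffs 28, 32 → best response D.
Agent 2 against (U, F): payoffs 18, 92 → best response R.
Agent 2 against (U, B): payoffs 98, 30 → best response L.
Agent 2 against (D, F): payoffs 75, 16 → best response L.
Agent 2 against (D, B): payoffs 31, 90 → best response R.
Agent 3 against (U, L): payoffs 11, 35 → best response B.
Agent 3 against (U, R): payoffs 22, 33 → best response B.
Agent 3 against (D, L): payoffs 49, 15 → best response F.
Agent 3 against (D, R): payoffs 22, 64 → best response B.
Mutual best responses: (D, R, B).

The unique pure-strategy Nash equilibrium is (D, R, B).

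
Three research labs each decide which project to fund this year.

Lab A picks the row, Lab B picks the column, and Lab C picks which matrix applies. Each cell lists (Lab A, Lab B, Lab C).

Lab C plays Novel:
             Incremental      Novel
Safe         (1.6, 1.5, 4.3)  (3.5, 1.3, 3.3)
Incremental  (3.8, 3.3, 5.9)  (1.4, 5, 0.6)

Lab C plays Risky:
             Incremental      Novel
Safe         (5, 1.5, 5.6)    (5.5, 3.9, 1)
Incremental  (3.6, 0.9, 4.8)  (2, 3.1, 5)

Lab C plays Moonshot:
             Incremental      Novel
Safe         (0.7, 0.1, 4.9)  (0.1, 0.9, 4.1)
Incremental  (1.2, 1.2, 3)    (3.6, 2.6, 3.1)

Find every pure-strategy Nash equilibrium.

No pure-strategy Nash equilibrium.

For each strategy profile, look for a profitable unilateral deviation.
(Safe, Incremental, Novel): Lab A can switch to Incremental (1.6 → 3.8). Not NE.
(Safe, Incremental, Risky): Lab B can switch to Novel (1.5 → 3.9). Not NE.
(Safe, Incremental, Moonshot): Lab A can switch to Incremental (0.7 → 1.2). Not NE.
(Safe, Novel, Novel): Lab B can switch to Incremental (1.3 → 1.5). Not NE.
(Safe, Novel, Risky): Lab C can switch to Novel (1 → 3.3). Not NE.
(Safe, Novel, Moonshot): Lab A can switch to Incremental (0.1 → 3.6). Not NE.
(Incremental, Incremental, Novel): Lab B can switch to Novel (3.3 → 5). Not NE.
(Incremental, Incremental, Risky): Lab A can switch to Safe (3.6 → 5). Not NE.
(Incremental, Incremental, Moonshot): Lab B can switch to Novel (1.2 → 2.6). Not NE.
(Incremental, Novel, Novel): Lab A can switch to Safe (1.4 → 3.5). Not NE.
(Incremental, Novel, Risky): Lab A can switch to Safe (2 → 5.5). Not NE.
(Incremental, Novel, Moonshot): Lab C can switch to Risky (3.1 → 5). Not NE.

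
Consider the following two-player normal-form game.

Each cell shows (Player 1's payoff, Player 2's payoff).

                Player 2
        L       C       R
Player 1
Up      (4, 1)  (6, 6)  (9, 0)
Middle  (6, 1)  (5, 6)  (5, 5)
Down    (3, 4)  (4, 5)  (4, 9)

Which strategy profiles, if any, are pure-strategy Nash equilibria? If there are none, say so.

(Up, L): Player 1 can switch to Middle (4 → 6). Not NE.
(Up, C): Player 1 gets 6, best alternative 5; Player 2 gets 6, best alternative 1. No profitable deviation — NE.
(Up, R): Player 2 can switch to L (0 → 1). Not NE.
(Middle, L): Player 2 can switch to C (1 → 6). Not NE.
(Middle, C): Player 1 can switch to Up (5 → 6). Not NE.
(Middle, R): Player 1 can switch to Up (5 → 9). Not NE.
(Down, L): Player 1 can switch to Up (3 → 4). Not NE.
(Down, C): Player 1 can switch to Up (4 → 6). Not NE.
(Down, R): Player 1 can switch to Up (4 → 9). Not NE.

(Up, C)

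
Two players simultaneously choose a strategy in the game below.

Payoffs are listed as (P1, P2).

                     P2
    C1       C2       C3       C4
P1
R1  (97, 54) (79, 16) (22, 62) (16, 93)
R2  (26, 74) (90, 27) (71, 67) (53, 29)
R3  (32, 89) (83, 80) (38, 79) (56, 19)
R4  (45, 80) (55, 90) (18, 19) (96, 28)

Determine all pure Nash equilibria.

This game has no pure Nash equilibrium.

(R1, C1): P2 can switch to C3 (54 → 62). Not NE.
(R1, C2): P1 can switch to R2 (79 → 90). Not NE.
(R1, C3): P1 can switch to R2 (22 → 71). Not NE.
(R1, C4): P1 can switch to R2 (16 → 53). Not NE.
(R2, C1): P1 can switch to R1 (26 → 97). Not NE.
(R2, C2): P2 can switch to C1 (27 → 74). Not NE.
(The remaining 10 profiles each have a profitable deviation by the same check.)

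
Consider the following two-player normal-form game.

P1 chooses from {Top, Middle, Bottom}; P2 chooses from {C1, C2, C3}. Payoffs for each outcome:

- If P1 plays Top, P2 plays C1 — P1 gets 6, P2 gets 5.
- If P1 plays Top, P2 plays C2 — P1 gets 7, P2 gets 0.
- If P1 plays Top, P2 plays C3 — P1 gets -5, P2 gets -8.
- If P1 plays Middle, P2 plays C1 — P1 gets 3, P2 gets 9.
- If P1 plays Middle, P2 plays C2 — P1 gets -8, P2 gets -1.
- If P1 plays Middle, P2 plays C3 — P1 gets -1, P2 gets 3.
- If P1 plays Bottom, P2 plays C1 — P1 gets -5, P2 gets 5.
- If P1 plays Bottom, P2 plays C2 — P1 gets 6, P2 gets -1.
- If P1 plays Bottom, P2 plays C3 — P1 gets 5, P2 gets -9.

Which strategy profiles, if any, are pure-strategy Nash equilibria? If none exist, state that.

(Top, C1): P1 gets 6, best alternative 3; P2 gets 5, best alternative 0. No profitable deviation — NE.
(Top, C2): P2 can switch to C1 (0 → 5). Not NE.
(Top, C3): P1 can switch to Middle (-5 → -1). Not NE.
(Middle, C1): P1 can switch to Top (3 → 6). Not NE.
(Middle, C2): P1 can switch to Top (-8 → 7). Not NE.
(Middle, C3): P1 can switch to Bottom (-1 → 5). Not NE.
(Bottom, C1): P1 can switch to Top (-5 → 6). Not NE.
(Bottom, C2): P1 can switch to Top (6 → 7). Not NE.
(Bottom, C3): P2 can switch to C1 (-9 → 5). Not NE.

The unique pure-strategy Nash equilibrium is (Top, C1).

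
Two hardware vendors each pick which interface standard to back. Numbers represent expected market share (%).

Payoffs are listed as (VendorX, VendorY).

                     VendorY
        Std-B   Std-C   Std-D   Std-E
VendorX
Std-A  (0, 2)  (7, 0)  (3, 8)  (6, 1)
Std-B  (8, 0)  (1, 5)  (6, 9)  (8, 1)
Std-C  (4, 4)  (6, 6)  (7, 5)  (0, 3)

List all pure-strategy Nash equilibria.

No pure-strategy Nash equilibrium.

VendorX against Std-B: payoffs 0, 8, 4 → best response Std-B.
VendorX against Std-C: payoffs 7, 1, 6 → best response Std-A.
VendorX against Std-D: payoffs 3, 6, 7 → best response Std-C.
VendorX against Std-E: payoffs 6, 8, 0 → best response Std-B.
VendorY against Std-A: payoffs 2, 0, 8, 1 → best response Std-D.
VendorY against Std-B: payoffs 0, 5, 9, 1 → best response Std-D.
VendorY against Std-C: payoffs 4, 6, 5, 3 → best response Std-C.
No profile is a mutual best response for all players.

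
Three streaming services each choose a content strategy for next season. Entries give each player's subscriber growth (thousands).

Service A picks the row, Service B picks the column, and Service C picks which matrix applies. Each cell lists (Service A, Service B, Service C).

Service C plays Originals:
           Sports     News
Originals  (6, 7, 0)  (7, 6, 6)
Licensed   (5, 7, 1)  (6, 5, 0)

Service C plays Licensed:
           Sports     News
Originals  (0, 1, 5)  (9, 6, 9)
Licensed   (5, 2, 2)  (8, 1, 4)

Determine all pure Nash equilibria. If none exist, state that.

(Originals, News, Licensed), (Licensed, Sports, Licensed)

(Originals, Sports, Originals): Service C can switch to Licensed (0 → 5). Not NE.
(Originals, Sports, Licensed): Service A can switch to Licensed (0 → 5). Not NE.
(Originals, News, Originals): Service B can switch to Sports (6 → 7). Not NE.
(Originals, News, Licensed): Service A gets 9, best alternative 8; Service B gets 6, best alternative 1; Service C gets 9, best alternative 6. No profitable deviation — NE.
(Licensed, Sports, Originals): Service A can switch to Originals (5 → 6). Not NE.
(Licensed, Sports, Licensed): Service A gets 5, best alternative 0; Service B gets 2, best alternative 1; Service C gets 2, best alternative 1. No profitable deviation — NE.
(Licensed, News, Originals): Service A can switch to Originals (6 → 7). Not NE.
(Licensed, News, Licensed): Service A can switch to Originals (8 → 9). Not NE.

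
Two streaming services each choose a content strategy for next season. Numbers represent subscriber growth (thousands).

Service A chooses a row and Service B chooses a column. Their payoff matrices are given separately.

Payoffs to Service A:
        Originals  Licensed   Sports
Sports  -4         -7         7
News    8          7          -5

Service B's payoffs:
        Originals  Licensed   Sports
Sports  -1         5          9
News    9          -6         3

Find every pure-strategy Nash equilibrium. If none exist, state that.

The pure Nash equilibria are (Sports, Sports) and (News, Originals).

Service A against Originals: payoffs -4, 8 → best response News.
Service A against Licensed: payoffs -7, 7 → best response News.
Service A against Sports: payoffs 7, -5 → best response Sports.
Service B against Sports: payoffs -1, 5, 9 → best response Sports.
Service B against News: payoffs 9, -6, 3 → best response Originals.
Mutual best responses: (Sports, Sports); (News, Originals).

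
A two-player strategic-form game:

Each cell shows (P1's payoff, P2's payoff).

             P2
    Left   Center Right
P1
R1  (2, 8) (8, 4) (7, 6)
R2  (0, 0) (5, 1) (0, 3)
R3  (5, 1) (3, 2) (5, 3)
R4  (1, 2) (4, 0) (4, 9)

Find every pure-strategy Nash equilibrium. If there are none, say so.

This game has no pure Nash equilibrium.

P1 against Left: payoffs 2, 0, 5, 1 → best response R3.
P1 against Center: payoffs 8, 5, 3, 4 → best response R1.
P1 against Right: payoffs 7, 0, 5, 4 → best response R1.
P2 against R1: payoffs 8, 4, 6 → best response Left.
P2 against R2: payoffs 0, 1, 3 → best response Right.
P2 against R3: payoffs 1, 2, 3 → best response Right.
P2 against R4: payoffs 2, 0, 9 → best response Right.
No profile is a mutual best response for all players.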